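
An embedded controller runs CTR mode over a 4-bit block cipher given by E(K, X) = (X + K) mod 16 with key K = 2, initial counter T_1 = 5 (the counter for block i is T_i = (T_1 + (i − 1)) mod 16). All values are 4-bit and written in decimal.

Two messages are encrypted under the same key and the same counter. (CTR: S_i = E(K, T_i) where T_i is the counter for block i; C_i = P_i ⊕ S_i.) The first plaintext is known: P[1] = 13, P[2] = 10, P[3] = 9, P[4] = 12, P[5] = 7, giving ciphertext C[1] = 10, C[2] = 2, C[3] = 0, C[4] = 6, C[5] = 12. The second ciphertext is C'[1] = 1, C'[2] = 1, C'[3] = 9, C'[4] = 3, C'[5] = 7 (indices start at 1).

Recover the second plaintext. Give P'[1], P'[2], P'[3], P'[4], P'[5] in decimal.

In CTR with a reused counter, both messages share the same keystream S_i, so C_i ⊕ C'_i = P_i ⊕ P'_i and thus P'_i = P_i ⊕ C_i ⊕ C'_i.
P'[1]: 13 ⊕ 10 ⊕ 1 = 6.
P'[2]: 10 ⊕ 2 ⊕ 1 = 9.
P'[3]: 9 ⊕ 0 ⊕ 9 = 0.
P'[4]: 12 ⊕ 6 ⊕ 3 = 9.
P'[5]: 7 ⊕ 12 ⊕ 7 = 12.

P'[1] = 6, P'[2] = 9, P'[3] = 0, P'[4] = 9, P'[5] = 12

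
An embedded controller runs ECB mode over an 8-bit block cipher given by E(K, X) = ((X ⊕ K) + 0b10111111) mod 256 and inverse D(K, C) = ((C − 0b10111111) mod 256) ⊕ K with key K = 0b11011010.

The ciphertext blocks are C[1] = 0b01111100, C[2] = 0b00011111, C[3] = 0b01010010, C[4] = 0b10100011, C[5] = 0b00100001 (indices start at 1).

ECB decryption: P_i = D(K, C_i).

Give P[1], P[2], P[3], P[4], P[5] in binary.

P[1] = 0b01100111, P[2] = 0b10111010, P[3] = 0b01001001, P[4] = 0b00111110, P[5] = 0b10111000

P[1]: D(K, 0b01111100) = 0b01100111.
P[2]: D(K, 0b00011111) = 0b10111010.
P[3]: D(K, 0b01010010) = 0b01001001.
P[4]: D(K, 0b10100011) = 0b00111110.
P[5]: D(K, 0b00100001) = 0b10111000.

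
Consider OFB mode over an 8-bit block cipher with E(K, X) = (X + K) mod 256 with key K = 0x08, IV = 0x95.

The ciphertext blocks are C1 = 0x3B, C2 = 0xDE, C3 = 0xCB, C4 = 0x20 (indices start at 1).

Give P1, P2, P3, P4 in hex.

OFB decryption: S_i = E(K, S_{i−1}) with S_{0} = IV; P_i = C_i ⊕ S_i.
P1: S = E(K, 0x95) = 0x9D; 0x3B ⊕ 0x9D = 0xA6.
P2: S = E(K, 0x9D) = 0xA5; 0xDE ⊕ 0xA5 = 0x7B.
P3: S = E(K, 0xA5) = 0xAD; 0xCB ⊕ 0xAD = 0x66.
P4: S = E(K, 0xAD) = 0xB5; 0x20 ⊕ 0xB5 = 0x95.

P1 = 0xA6, P2 = 0x7B, P3 = 0x66, P4 = 0x95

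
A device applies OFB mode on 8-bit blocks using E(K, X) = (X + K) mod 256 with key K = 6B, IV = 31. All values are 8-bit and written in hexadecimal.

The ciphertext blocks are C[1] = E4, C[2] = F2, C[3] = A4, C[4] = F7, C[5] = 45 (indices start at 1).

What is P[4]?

OFB decryption: S_i = E(K, S_{i−1}) with S_{0} = IV; P_i = C_i ⊕ S_i.
P[1]: S = E(K, 31) = 9C; E4 ⊕ 9C = 78.
P[2]: S = E(K, 9C) = 07; F2 ⊕ 07 = F5.
P[3]: S = E(K, 07) = 72; A4 ⊕ 72 = D6.
P[4]: S = E(K, 72) = DD; F7 ⊕ DD = 2A.

P[4] = 2A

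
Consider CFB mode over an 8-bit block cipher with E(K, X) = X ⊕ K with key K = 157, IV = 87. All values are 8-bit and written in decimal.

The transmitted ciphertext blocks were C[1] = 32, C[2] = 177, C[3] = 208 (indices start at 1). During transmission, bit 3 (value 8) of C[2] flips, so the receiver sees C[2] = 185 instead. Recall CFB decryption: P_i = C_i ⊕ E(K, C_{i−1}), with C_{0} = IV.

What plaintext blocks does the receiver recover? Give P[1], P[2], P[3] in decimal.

Only C[2] changed, to 185. In CFB, a change in C_i flips the same bit in P_i and garbles P_{i+1}. Decrypting the received ciphertext:
P[1]: E(K, 87) = 202; 32 ⊕ 202 = 234.
P[2]: E(K, 32) = 189; 185 ⊕ 189 = 4.
P[3]: E(K, 185) = 36; 208 ⊕ 36 = 244.
Blocks that differ from the original plaintext: P[2], P[3].

P[1] = 234, P[2] = 4, P[3] = 244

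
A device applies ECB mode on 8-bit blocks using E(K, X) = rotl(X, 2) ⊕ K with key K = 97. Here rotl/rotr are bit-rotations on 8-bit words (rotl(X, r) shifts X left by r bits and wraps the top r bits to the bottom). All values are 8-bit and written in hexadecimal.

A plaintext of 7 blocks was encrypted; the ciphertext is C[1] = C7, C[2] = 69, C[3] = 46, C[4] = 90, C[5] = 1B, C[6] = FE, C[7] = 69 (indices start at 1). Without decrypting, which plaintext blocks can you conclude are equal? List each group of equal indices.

P[2] = P[7]

ECB encrypts each block independently with the same key, so equal ciphertext blocks imply equal plaintext blocks.
C[2] = C[7] = 69, so P[2] = P[7].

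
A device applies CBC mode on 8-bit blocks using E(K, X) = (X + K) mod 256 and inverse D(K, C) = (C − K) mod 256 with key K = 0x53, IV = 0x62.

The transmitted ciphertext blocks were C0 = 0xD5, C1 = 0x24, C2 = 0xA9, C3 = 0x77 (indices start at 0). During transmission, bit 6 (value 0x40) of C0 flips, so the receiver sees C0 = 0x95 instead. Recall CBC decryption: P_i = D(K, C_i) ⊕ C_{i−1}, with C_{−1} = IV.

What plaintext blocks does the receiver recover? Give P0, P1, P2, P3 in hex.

Only C0 changed, to 0x95. In CBC, a change in C_i garbles P_i and flips the same bit in P_{i+1}. Decrypting the received ciphertext:
P0: D(K, 0x95) = 0x42; 0x42 ⊕ 0x62 = 0x20.
P1: D(K, 0x24) = 0xD1; 0xD1 ⊕ 0x95 = 0x44.
P2: D(K, 0xA9) = 0x56; 0x56 ⊕ 0x24 = 0x72.
P3: D(K, 0x77) = 0x24; 0x24 ⊕ 0xA9 = 0x8D.
Blocks that differ from the original plaintext: P0, P1.

P0 = 0x20, P1 = 0x44, P2 = 0x72, P3 = 0x8D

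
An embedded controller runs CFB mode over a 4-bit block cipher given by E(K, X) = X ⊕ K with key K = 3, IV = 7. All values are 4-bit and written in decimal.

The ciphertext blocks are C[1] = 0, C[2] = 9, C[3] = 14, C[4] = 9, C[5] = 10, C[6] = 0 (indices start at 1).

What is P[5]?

CFB decryption: P_i = C_i ⊕ E(K, C_{i−1}), with C_{0} = IV.
P[5]: E(K, 9) = 10; 10 ⊕ 10 = 0.

P[5] = 0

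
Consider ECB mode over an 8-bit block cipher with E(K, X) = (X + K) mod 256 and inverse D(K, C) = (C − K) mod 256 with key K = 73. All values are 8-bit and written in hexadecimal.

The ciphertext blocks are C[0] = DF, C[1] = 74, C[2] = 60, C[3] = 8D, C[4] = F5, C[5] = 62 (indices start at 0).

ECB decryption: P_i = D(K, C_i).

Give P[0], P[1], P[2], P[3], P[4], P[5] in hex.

P[0]: D(K, DF) = 6C.
P[1]: D(K, 74) = 01.
P[2]: D(K, 60) = ED.
P[3]: D(K, 8D) = 1A.
P[4]: D(K, F5) = 82.
P[5]: D(K, 62) = EF.

P[0] = 6C, P[1] = 01, P[2] = ED, P[3] = 1A, P[4] = 82, P[5] = EF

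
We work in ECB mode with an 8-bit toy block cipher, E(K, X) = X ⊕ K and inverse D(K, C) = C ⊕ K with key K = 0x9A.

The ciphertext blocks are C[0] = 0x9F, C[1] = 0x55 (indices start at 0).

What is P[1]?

P[1] = 0xCF

ECB decryption: P_i = D(K, C_i).
P[1]: D(K, 0x55) = 0xCF.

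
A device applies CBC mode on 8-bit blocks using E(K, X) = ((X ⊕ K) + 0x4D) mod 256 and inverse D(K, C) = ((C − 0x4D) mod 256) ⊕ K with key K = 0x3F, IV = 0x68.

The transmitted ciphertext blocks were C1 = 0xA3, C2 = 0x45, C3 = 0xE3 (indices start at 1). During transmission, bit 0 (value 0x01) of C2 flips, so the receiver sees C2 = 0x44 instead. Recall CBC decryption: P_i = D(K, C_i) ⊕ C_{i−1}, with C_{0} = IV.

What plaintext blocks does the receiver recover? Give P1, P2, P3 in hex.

P1 = 0x01, P2 = 0x6B, P3 = 0xED

Only C2 changed, to 0x44. In CBC, a change in C_i garbles P_i and flips the same bit in P_{i+1}. Decrypting the received ciphertext:
P1: D(K, 0xA3) = 0x69; 0x69 ⊕ 0x68 = 0x01.
P2: D(K, 0x44) = 0xC8; 0xC8 ⊕ 0xA3 = 0x6B.
P3: D(K, 0xE3) = 0xA9; 0xA9 ⊕ 0x44 = 0xED.
Blocks that differ from the original plaintext: P2, P3.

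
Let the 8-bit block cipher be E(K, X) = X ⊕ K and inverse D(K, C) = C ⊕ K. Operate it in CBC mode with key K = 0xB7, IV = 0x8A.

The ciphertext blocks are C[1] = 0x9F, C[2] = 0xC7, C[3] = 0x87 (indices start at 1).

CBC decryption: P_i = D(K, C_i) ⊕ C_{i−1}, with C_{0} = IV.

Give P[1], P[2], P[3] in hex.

P[1] = 0xA2, P[2] = 0xEF, P[3] = 0xF7

P[1]: D(K, 0x9F) = 0x28; 0x28 ⊕ 0x8A = 0xA2.
P[2]: D(K, 0xC7) = 0x70; 0x70 ⊕ 0x9F = 0xEF.
P[3]: D(K, 0x87) = 0x30; 0x30 ⊕ 0xC7 = 0xF7.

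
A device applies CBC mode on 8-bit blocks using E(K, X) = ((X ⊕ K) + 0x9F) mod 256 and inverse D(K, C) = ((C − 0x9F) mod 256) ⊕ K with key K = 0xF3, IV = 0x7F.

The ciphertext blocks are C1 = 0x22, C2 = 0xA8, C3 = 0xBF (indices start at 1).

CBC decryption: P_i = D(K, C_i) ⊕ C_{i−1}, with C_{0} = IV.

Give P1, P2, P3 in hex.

P1 = 0x0F, P2 = 0xD8, P3 = 0x7B

P1: D(K, 0x22) = 0x70; 0x70 ⊕ 0x7F = 0x0F.
P2: D(K, 0xA8) = 0xFA; 0xFA ⊕ 0x22 = 0xD8.
P3: D(K, 0xBF) = 0xD3; 0xD3 ⊕ 0xA8 = 0x7B.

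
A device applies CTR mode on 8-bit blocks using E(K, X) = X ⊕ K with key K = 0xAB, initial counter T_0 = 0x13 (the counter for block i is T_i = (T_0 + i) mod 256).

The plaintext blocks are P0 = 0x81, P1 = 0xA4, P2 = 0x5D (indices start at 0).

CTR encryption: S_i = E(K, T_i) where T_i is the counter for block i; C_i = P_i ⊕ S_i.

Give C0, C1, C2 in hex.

C0 = 0x39, C1 = 0x1B, C2 = 0xE3

C0: T = 0x13, S = E(K, T) = 0xB8; 0x81 ⊕ 0xB8 = 0x39.
C1: T = 0x14, S = E(K, T) = 0xBF; 0xA4 ⊕ 0xBF = 0x1B.
C2: T = 0x15, S = E(K, T) = 0xBE; 0x5D ⊕ 0xBE = 0xE3.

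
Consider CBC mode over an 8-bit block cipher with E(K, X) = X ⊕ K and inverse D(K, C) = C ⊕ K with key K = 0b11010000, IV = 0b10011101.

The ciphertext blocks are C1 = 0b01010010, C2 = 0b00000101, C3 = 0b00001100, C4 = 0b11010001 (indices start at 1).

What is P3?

CBC decryption: P_i = D(K, C_i) ⊕ C_{i−1}, with C_{0} = IV.
P3: D(K, 0b00001100) = 0b11011100; 0b11011100 ⊕ 0b00000101 = 0b11011001.

P3 = 0b11011001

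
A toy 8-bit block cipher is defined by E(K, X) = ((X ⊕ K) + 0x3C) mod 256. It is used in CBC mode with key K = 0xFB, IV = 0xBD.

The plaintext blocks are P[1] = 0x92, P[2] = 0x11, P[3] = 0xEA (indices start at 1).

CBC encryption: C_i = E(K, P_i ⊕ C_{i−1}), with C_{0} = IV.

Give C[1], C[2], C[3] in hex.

C[1] = 0x10, C[2] = 0x36, C[3] = 0x63

C[1]: P[1] ⊕ 0xBD = 0x2F; E(K, 0x2F) = 0x10.
C[2]: P[2] ⊕ 0x10 = 0x01; E(K, 0x01) = 0x36.
C[3]: P[3] ⊕ 0x36 = 0xDC; E(K, 0xDC) = 0x63.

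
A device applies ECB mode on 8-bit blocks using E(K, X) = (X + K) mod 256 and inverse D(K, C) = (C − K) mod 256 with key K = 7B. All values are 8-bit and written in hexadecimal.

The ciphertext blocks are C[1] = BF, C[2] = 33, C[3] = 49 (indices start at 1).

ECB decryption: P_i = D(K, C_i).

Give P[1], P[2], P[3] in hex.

P[1]: D(K, BF) = 44.
P[2]: D(K, 33) = B8.
P[3]: D(K, 49) = CE.

P[1] = 44, P[2] = B8, P[3] = CE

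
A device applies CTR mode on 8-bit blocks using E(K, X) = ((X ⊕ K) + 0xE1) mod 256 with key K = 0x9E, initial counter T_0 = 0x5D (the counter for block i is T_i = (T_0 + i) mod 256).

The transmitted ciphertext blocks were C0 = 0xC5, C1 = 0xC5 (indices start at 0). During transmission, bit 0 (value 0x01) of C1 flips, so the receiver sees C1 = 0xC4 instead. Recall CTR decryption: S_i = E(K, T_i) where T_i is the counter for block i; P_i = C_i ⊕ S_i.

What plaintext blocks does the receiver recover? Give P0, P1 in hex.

P0 = 0x61, P1 = 0x65

Only C1 changed, to 0xC4. In CTR, a change in C_i flips the same bit in P_i only; the keystream is unaffected. Decrypting the received ciphertext:
P0: T = 0x5D, S = E(K, T) = 0xA4; 0xC5 ⊕ 0xA4 = 0x61.
P1: T = 0x5E, S = E(K, T) = 0xA1; 0xC4 ⊕ 0xA1 = 0x65.
Blocks that differ from the original plaintext: P1.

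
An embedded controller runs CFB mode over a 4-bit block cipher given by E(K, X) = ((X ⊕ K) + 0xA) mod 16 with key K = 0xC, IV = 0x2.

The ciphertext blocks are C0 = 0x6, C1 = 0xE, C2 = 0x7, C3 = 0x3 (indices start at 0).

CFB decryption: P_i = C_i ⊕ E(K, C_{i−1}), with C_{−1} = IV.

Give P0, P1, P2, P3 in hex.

P0: E(K, 0x2) = 0x8; 0x6 ⊕ 0x8 = 0xE.
P1: E(K, 0x6) = 0x4; 0xE ⊕ 0x4 = 0xA.
P2: E(K, 0xE) = 0xC; 0x7 ⊕ 0xC = 0xB.
P3: E(K, 0x7) = 0x5; 0x3 ⊕ 0x5 = 0x6.

P0 = 0xE, P1 = 0xA, P2 = 0xB, P3 = 0x6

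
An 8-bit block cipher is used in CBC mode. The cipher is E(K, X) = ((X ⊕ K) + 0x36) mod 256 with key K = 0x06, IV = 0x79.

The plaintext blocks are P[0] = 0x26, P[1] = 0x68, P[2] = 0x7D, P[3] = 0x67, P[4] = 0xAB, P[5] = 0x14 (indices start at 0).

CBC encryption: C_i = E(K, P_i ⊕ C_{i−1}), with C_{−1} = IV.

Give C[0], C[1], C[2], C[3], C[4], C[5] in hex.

C[0] = 0x8F, C[1] = 0x17, C[2] = 0xA2, C[3] = 0xF9, C[4] = 0x8A, C[5] = 0xCE

C[0]: P[0] ⊕ 0x79 = 0x5F; E(K, 0x5F) = 0x8F.
C[1]: P[1] ⊕ 0x8F = 0xE7; E(K, 0xE7) = 0x17.
C[2]: P[2] ⊕ 0x17 = 0x6A; E(K, 0x6A) = 0xA2.
C[3]: P[3] ⊕ 0xA2 = 0xC5; E(K, 0xC5) = 0xF9.
C[4]: P[4] ⊕ 0xF9 = 0x52; E(K, 0x52) = 0x8A.
C[5]: P[5] ⊕ 0x8A = 0x9E; E(K, 0x9E) = 0xCE.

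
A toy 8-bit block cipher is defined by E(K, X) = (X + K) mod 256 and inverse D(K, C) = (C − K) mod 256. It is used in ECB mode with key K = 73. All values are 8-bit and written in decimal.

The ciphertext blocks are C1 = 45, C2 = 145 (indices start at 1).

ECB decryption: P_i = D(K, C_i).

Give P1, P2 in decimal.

P1 = 228, P2 = 72

P1: D(K, 45) = 228.
P2: D(K, 145) = 72.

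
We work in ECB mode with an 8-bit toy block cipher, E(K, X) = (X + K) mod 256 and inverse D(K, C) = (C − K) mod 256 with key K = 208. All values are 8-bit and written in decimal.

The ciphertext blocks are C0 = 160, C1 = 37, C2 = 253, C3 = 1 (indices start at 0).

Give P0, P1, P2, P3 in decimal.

ECB decryption: P_i = D(K, C_i).
P0: D(K, 160) = 208.
P1: D(K, 37) = 85.
P2: D(K, 253) = 45.
P3: D(K, 1) = 49.

P0 = 208, P1 = 85, P2 = 45, P3 = 49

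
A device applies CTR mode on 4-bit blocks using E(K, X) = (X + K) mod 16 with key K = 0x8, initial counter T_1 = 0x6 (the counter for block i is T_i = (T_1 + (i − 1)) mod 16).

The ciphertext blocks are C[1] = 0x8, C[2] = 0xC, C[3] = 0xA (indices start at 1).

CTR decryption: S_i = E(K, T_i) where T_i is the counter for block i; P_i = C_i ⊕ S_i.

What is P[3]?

P[3]: T = 0x8, S = E(K, T) = 0x0; 0xA ⊕ 0x0 = 0xA.

P[3] = 0xA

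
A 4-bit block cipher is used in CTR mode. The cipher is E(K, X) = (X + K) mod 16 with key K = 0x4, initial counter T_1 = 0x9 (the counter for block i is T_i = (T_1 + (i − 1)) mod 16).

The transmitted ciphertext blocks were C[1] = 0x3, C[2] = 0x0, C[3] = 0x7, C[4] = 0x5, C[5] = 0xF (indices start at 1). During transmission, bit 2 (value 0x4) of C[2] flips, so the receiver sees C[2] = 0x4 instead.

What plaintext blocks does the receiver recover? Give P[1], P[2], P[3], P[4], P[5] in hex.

CTR decryption: S_i = E(K, T_i) where T_i is the counter for block i; P_i = C_i ⊕ S_i.
Only C[2] changed, to 0x4. In CTR, a change in C_i flips the same bit in P_i only; the keystream is unaffected. Decrypting the received ciphertext:
P[1]: T = 0x9, S = E(K, T) = 0xD; 0x3 ⊕ 0xD = 0xE.
P[2]: T = 0xA, S = E(K, T) = 0xE; 0x4 ⊕ 0xE = 0xA.
P[3]: T = 0xB, S = E(K, T) = 0xF; 0x7 ⊕ 0xF = 0x8.
P[4]: T = 0xC, S = E(K, T) = 0x0; 0x5 ⊕ 0x0 = 0x5.
P[5]: T = 0xD, S = E(K, T) = 0x1; 0xF ⊕ 0x1 = 0xE.
Blocks that differ from the original plaintext: P[2].

P[1] = 0xE, P[2] = 0xA, P[3] = 0x8, P[4] = 0x5, P[5] = 0xE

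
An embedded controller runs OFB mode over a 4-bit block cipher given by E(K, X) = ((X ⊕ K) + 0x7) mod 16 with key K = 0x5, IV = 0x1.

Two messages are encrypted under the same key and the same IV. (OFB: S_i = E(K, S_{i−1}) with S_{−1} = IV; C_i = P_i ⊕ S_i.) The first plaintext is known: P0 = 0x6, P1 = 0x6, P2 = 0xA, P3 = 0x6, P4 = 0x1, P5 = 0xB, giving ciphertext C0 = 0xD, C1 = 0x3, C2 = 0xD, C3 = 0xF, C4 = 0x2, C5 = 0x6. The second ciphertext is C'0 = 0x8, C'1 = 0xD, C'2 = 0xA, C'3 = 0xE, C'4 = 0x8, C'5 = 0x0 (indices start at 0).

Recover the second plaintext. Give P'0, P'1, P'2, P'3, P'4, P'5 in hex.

In OFB with a reused IV, both messages share the same keystream S_i, so C_i ⊕ C'_i = P_i ⊕ P'_i and thus P'_i = P_i ⊕ C_i ⊕ C'_i.
P'0: 0x6 ⊕ 0xD ⊕ 0x8 = 0x3.
P'1: 0x6 ⊕ 0x3 ⊕ 0xD = 0x8.
P'2: 0xA ⊕ 0xD ⊕ 0xA = 0xD.
P'3: 0x6 ⊕ 0xF ⊕ 0xE = 0x7.
P'4: 0x1 ⊕ 0x2 ⊕ 0x8 = 0xB.
P'5: 0xB ⊕ 0x6 ⊕ 0x0 = 0xD.

P'0 = 0x3, P'1 = 0x8, P'2 = 0xD, P'3 = 0x7, P'4 = 0xB, P'5 = 0xD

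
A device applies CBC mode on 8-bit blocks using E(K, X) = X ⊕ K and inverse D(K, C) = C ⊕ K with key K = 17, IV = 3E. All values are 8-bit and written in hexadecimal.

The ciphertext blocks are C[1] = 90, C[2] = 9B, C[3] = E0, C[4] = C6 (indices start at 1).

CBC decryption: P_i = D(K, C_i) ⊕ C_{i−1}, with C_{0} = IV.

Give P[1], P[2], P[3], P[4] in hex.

P[1]: D(K, 90) = 87; 87 ⊕ 3E = B9.
P[2]: D(K, 9B) = 8C; 8C ⊕ 90 = 1C.
P[3]: D(K, E0) = F7; F7 ⊕ 9B = 6C.
P[4]: D(K, C6) = D1; D1 ⊕ E0 = 31.

P[1] = B9, P[2] = 1C, P[3] = 6C, P[4] = 31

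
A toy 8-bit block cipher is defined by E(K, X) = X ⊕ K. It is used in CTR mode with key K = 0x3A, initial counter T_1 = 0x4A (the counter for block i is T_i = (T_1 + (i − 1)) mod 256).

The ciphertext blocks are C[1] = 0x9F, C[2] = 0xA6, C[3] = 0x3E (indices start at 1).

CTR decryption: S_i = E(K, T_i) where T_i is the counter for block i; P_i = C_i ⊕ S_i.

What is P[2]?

P[2]: T = 0x4B, S = E(K, T) = 0x71; 0xA6 ⊕ 0x71 = 0xD7.

P[2] = 0xD7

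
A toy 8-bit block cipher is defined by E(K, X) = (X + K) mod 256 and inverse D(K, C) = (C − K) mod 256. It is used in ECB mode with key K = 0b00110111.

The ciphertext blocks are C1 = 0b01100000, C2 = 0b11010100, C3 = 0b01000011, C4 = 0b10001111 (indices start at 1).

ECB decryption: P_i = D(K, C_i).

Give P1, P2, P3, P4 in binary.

P1: D(K, 0b01100000) = 0b00101001.
P2: D(K, 0b11010100) = 0b10011101.
P3: D(K, 0b01000011) = 0b00001100.
P4: D(K, 0b10001111) = 0b01011000.

P1 = 0b00101001, P2 = 0b10011101, P3 = 0b00001100, P4 = 0b01011000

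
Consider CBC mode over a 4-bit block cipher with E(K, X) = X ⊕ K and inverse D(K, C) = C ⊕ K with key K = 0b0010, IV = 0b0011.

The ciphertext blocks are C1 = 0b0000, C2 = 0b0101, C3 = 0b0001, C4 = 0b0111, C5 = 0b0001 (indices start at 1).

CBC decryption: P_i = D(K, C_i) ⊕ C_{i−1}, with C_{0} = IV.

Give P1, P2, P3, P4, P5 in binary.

P1: D(K, 0b0000) = 0b0010; 0b0010 ⊕ 0b0011 = 0b0001.
P2: D(K, 0b0101) = 0b0111; 0b0111 ⊕ 0b0000 = 0b0111.
P3: D(K, 0b0001) = 0b0011; 0b0011 ⊕ 0b0101 = 0b0110.
P4: D(K, 0b0111) = 0b0101; 0b0101 ⊕ 0b0001 = 0b0100.
P5: D(K, 0b0001) = 0b0011; 0b0011 ⊕ 0b0111 = 0b0100.

P1 = 0b0001, P2 = 0b0111, P3 = 0b0110, P4 = 0b0100, P5 = 0b0100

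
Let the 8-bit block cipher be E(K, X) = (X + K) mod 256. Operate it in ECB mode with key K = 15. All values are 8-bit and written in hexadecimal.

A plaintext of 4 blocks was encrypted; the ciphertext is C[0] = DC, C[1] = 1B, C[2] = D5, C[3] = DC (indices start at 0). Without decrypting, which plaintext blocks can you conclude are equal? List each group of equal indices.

ECB encrypts each block independently with the same key, so equal ciphertext blocks imply equal plaintext blocks.
C[0] = C[3] = DC, so P[0] = P[3].

P[0] = P[3]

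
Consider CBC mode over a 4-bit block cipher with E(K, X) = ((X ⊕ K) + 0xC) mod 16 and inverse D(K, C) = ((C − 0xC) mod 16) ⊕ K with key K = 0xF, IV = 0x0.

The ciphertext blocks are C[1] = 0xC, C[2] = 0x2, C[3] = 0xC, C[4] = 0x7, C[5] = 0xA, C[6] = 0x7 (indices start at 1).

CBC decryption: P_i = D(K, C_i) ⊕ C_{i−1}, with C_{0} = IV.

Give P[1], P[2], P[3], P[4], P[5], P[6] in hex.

P[1] = 0xF, P[2] = 0x5, P[3] = 0xD, P[4] = 0x8, P[5] = 0x6, P[6] = 0xE

P[1]: D(K, 0xC) = 0xF; 0xF ⊕ 0x0 = 0xF.
P[2]: D(K, 0x2) = 0x9; 0x9 ⊕ 0xC = 0x5.
P[3]: D(K, 0xC) = 0xF; 0xF ⊕ 0x2 = 0xD.
P[4]: D(K, 0x7) = 0x4; 0x4 ⊕ 0xC = 0x8.
P[5]: D(K, 0xA) = 0x1; 0x1 ⊕ 0x7 = 0x6.
P[6]: D(K, 0x7) = 0x4; 0x4 ⊕ 0xA = 0xE.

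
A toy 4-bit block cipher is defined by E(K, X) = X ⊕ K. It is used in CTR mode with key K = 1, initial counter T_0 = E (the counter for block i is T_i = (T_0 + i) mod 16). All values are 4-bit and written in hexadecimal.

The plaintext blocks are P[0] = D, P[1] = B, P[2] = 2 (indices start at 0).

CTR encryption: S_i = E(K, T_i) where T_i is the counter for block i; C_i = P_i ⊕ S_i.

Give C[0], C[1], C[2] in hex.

C[0] = 2, C[1] = 5, C[2] = 3

C[0]: T = E, S = E(K, T) = F; D ⊕ F = 2.
C[1]: T = F, S = E(K, T) = E; B ⊕ E = 5.
C[2]: T = 0, S = E(K, T) = 1; 2 ⊕ 1 = 3.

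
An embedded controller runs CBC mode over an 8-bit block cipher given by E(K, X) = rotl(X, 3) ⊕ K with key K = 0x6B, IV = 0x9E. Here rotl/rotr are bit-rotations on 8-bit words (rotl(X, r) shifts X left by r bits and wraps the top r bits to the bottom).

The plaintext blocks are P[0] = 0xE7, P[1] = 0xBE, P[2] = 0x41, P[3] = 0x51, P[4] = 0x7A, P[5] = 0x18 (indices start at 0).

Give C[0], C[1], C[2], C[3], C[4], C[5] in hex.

CBC encryption: C_i = E(K, P_i ⊕ C_{i−1}), with C_{−1} = IV.
C[0]: P[0] ⊕ 0x9E = 0x79; E(K, 0x79) = 0xA0.
C[1]: P[1] ⊕ 0xA0 = 0x1E; E(K, 0x1E) = 0x9B.
C[2]: P[2] ⊕ 0x9B = 0xDA; E(K, 0xDA) = 0xBD.
C[3]: P[3] ⊕ 0xBD = 0xEC; E(K, 0xEC) = 0x0C.
C[4]: P[4] ⊕ 0x0C = 0x76; E(K, 0x76) = 0xD8.
C[5]: P[5] ⊕ 0xD8 = 0xC0; E(K, 0xC0) = 0x6D.

C[0] = 0xA0, C[1] = 0x9B, C[2] = 0xBD, C[3] = 0x0C, C[4] = 0xD8, C[5] = 0x6D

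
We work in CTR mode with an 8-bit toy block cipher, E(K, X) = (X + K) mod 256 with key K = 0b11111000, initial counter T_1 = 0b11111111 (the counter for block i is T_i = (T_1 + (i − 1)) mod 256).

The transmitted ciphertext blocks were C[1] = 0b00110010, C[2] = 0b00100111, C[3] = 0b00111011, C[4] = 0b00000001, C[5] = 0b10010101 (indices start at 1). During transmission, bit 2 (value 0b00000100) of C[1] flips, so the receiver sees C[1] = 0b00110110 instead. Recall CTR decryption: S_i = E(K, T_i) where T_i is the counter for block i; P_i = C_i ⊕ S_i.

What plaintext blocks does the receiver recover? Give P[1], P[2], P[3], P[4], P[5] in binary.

Only C[1] changed, to 0b00110110. In CTR, a change in C_i flips the same bit in P_i only; the keystream is unaffected. Decrypting the received ciphertext:
P[1]: T = 0b11111111, S = E(K, T) = 0b11110111; 0b00110110 ⊕ 0b11110111 = 0b11000001.
P[2]: T = 0b00000000, S = E(K, T) = 0b11111000; 0b00100111 ⊕ 0b11111000 = 0b11011111.
P[3]: T = 0b00000001, S = E(K, T) = 0b11111001; 0b00111011 ⊕ 0b11111001 = 0b11000010.
P[4]: T = 0b00000010, S = E(K, T) = 0b11111010; 0b00000001 ⊕ 0b11111010 = 0b11111011.
P[5]: T = 0b00000011, S = E(K, T) = 0b11111011; 0b10010101 ⊕ 0b11111011 = 0b01101110.
Blocks that differ from the original plaintext: P[1].

P[1] = 0b11000001, P[2] = 0b11011111, P[3] = 0b11000010, P[4] = 0b11111011, P[5] = 0b01101110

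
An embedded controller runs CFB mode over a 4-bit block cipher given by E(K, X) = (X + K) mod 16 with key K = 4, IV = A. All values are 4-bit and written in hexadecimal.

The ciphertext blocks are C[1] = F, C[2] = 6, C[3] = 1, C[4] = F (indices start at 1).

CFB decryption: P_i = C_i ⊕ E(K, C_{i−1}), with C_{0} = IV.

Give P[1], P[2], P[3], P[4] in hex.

P[1] = 1, P[2] = 5, P[3] = B, P[4] = A

P[1]: E(K, A) = E; F ⊕ E = 1.
P[2]: E(K, F) = 3; 6 ⊕ 3 = 5.
P[3]: E(K, 6) = A; 1 ⊕ A = B.
P[4]: E(K, 1) = 5; F ⊕ 5 = A.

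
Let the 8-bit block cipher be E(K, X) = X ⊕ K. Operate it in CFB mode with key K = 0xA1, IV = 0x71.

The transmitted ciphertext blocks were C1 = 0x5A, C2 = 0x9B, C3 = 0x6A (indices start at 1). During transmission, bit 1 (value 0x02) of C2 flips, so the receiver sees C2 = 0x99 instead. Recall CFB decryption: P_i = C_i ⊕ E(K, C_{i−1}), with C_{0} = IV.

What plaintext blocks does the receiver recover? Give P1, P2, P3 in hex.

Only C2 changed, to 0x99. In CFB, a change in C_i flips the same bit in P_i and garbles P_{i+1}. Decrypting the received ciphertext:
P1: E(K, 0x71) = 0xD0; 0x5A ⊕ 0xD0 = 0x8A.
P2: E(K, 0x5A) = 0xFB; 0x99 ⊕ 0xFB = 0x62.
P3: E(K, 0x99) = 0x38; 0x6A ⊕ 0x38 = 0x52.
Blocks that differ from the original plaintext: P2, P3.

P1 = 0x8A, P2 = 0x62, P3 = 0x52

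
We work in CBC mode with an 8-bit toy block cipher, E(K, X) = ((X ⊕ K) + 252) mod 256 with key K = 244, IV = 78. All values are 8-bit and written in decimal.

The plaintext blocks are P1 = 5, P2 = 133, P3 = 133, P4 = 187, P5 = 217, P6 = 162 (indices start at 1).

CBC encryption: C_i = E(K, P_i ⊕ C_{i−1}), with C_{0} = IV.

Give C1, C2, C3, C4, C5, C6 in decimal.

C1 = 187, C2 = 198, C3 = 179, C4 = 248, C5 = 209, C6 = 131

C1: P1 ⊕ 78 = 75; E(K, 75) = 187.
C2: P2 ⊕ 187 = 62; E(K, 62) = 198.
C3: P3 ⊕ 198 = 67; E(K, 67) = 179.
C4: P4 ⊕ 179 = 8; E(K, 8) = 248.
C5: P5 ⊕ 248 = 33; E(K, 33) = 209.
C6: P6 ⊕ 209 = 115; E(K, 115) = 131.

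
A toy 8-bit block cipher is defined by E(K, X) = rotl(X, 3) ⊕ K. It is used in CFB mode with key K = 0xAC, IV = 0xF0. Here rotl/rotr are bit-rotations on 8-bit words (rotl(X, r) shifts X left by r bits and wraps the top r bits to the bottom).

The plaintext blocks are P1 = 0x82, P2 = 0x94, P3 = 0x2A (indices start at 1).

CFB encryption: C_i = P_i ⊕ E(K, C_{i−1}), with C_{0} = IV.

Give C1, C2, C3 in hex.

C1: E(K, 0xF0) = 0x2B; 0x82 ⊕ 0x2B = 0xA9.
C2: E(K, 0xA9) = 0xE1; 0x94 ⊕ 0xE1 = 0x75.
C3: E(K, 0x75) = 0x07; 0x2A ⊕ 0x07 = 0x2D.

C1 = 0xA9, C2 = 0x75, C3 = 0x2D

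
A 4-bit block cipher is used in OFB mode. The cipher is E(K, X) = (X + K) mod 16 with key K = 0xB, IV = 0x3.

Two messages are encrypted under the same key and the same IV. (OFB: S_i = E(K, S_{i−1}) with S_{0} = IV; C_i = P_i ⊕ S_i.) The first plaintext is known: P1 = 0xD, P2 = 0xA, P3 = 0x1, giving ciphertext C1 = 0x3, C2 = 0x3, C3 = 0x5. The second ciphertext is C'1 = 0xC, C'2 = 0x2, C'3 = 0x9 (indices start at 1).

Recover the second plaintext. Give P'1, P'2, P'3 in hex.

P'1 = 0x2, P'2 = 0xB, P'3 = 0xD

In OFB with a reused IV, both messages share the same keystream S_i, so C_i ⊕ C'_i = P_i ⊕ P'_i and thus P'_i = P_i ⊕ C_i ⊕ C'_i.
P'1: 0xD ⊕ 0x3 ⊕ 0xC = 0x2.
P'2: 0xA ⊕ 0x3 ⊕ 0x2 = 0xB.
P'3: 0x1 ⊕ 0x5 ⊕ 0x9 = 0xD.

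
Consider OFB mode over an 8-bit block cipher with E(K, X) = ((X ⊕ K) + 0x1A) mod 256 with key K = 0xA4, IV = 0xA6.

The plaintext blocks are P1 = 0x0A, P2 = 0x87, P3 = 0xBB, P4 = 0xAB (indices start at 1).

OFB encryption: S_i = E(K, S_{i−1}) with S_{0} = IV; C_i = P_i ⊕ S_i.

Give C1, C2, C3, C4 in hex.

C1 = 0x16, C2 = 0x55, C3 = 0x2B, C4 = 0xE5

C1: S = E(K, 0xA6) = 0x1C; 0x0A ⊕ 0x1C = 0x16.
C2: S = E(K, 0x1C) = 0xD2; 0x87 ⊕ 0xD2 = 0x55.
C3: S = E(K, 0xD2) = 0x90; 0xBB ⊕ 0x90 = 0x2B.
C4: S = E(K, 0x90) = 0x4E; 0xAB ⊕ 0x4E = 0xE5.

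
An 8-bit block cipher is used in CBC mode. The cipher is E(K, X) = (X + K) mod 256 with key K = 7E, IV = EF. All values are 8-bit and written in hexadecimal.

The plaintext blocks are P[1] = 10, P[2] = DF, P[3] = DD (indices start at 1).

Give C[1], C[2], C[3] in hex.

C[1] = 7D, C[2] = 20, C[3] = 7B

CBC encryption: C_i = E(K, P_i ⊕ C_{i−1}), with C_{0} = IV.
C[1]: P[1] ⊕ EF = FF; E(K, FF) = 7D.
C[2]: P[2] ⊕ 7D = A2; E(K, A2) = 20.
C[3]: P[3] ⊕ 20 = FD; E(K, FD) = 7B.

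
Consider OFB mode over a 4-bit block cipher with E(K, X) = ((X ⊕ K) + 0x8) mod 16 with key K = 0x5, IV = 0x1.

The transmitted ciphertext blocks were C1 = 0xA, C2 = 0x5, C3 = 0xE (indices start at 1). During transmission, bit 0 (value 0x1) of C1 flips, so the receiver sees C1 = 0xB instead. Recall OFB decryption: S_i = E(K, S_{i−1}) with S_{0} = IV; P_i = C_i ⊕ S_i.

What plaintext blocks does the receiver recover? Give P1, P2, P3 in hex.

Only C1 changed, to 0xB. In OFB, a change in C_i flips the same bit in P_i only; the keystream is unaffected. Decrypting the received ciphertext:
P1: S = E(K, 0x1) = 0xC; 0xB ⊕ 0xC = 0x7.
P2: S = E(K, 0xC) = 0x1; 0x5 ⊕ 0x1 = 0x4.
P3: S = E(K, 0x1) = 0xC; 0xE ⊕ 0xC = 0x2.
Blocks that differ from the original plaintext: P1.

P1 = 0x7, P2 = 0x4, P3 = 0x2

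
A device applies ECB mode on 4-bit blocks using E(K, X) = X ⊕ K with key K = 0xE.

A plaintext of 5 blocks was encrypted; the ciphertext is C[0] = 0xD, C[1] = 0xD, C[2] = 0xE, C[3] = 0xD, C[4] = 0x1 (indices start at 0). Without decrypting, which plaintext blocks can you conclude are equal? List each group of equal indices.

P[0] = P[1] = P[3]

ECB encrypts each block independently with the same key, so equal ciphertext blocks imply equal plaintext blocks.
C[0] = C[1] = C[3] = 0xD, so P[0] = P[1] = P[3].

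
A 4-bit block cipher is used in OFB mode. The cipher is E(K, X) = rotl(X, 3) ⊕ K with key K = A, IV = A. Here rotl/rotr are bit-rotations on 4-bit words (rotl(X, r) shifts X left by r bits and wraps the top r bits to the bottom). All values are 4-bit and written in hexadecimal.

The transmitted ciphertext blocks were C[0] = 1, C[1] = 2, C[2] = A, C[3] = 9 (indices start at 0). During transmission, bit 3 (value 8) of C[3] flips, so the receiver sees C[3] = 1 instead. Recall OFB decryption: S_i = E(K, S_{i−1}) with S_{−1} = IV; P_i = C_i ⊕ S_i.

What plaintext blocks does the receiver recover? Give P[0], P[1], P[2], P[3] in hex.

P[0] = E, P[1] = 7, P[2] = A, P[3] = B

Only C[3] changed, to 1. In OFB, a change in C_i flips the same bit in P_i only; the keystream is unaffected. Decrypting the received ciphertext:
P[0]: S = E(K, A) = F; 1 ⊕ F = E.
P[1]: S = E(K, F) = 5; 2 ⊕ 5 = 7.
P[2]: S = E(K, 5) = 0; A ⊕ 0 = A.
P[3]: S = E(K, 0) = A; 1 ⊕ A = B.
Blocks that differ from the original plaintext: P[3].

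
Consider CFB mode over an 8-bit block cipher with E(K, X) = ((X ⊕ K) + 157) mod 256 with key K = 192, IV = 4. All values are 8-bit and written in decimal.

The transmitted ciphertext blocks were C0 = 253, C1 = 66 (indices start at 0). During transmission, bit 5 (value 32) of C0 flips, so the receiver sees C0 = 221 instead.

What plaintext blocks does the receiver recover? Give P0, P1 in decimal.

CFB decryption: P_i = C_i ⊕ E(K, C_{i−1}), with C_{−1} = IV.
Only C0 changed, to 221. In CFB, a change in C_i flips the same bit in P_i and garbles P_{i+1}. Decrypting the received ciphertext:
P0: E(K, 4) = 97; 221 ⊕ 97 = 188.
P1: E(K, 221) = 186; 66 ⊕ 186 = 248.
Blocks that differ from the original plaintext: P0, P1.

P0 = 188, P1 = 248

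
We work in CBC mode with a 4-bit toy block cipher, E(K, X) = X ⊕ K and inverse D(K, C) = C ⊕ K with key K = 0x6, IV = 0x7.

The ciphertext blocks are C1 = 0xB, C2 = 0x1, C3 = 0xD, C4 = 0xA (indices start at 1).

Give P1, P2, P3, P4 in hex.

P1 = 0xA, P2 = 0xC, P3 = 0xA, P4 = 0x1

CBC decryption: P_i = D(K, C_i) ⊕ C_{i−1}, with C_{0} = IV.
P1: D(K, 0xB) = 0xD; 0xD ⊕ 0x7 = 0xA.
P2: D(K, 0x1) = 0x7; 0x7 ⊕ 0xB = 0xC.
P3: D(K, 0xD) = 0xB; 0xB ⊕ 0x1 = 0xA.
P4: D(K, 0xA) = 0xC; 0xC ⊕ 0xD = 0x1.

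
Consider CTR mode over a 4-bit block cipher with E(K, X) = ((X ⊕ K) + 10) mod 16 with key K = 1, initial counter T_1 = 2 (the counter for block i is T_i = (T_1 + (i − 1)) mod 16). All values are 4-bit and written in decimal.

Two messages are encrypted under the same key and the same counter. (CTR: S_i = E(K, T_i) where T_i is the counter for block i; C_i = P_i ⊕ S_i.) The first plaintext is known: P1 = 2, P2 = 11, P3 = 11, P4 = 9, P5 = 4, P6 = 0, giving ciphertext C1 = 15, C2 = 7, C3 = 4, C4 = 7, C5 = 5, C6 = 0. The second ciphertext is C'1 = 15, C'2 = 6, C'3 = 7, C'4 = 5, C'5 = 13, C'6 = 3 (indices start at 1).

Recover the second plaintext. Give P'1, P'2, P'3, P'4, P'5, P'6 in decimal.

In CTR with a reused counter, both messages share the same keystream S_i, so C_i ⊕ C'_i = P_i ⊕ P'_i and thus P'_i = P_i ⊕ C_i ⊕ C'_i.
P'1: 2 ⊕ 15 ⊕ 15 = 2.
P'2: 11 ⊕ 7 ⊕ 6 = 10.
P'3: 11 ⊕ 4 ⊕ 7 = 8.
P'4: 9 ⊕ 7 ⊕ 5 = 11.
P'5: 4 ⊕ 5 ⊕ 13 = 12.
P'6: 0 ⊕ 0 ⊕ 3 = 3.

P'1 = 2, P'2 = 10, P'3 = 8, P'4 = 11, P'5 = 12, P'6 = 3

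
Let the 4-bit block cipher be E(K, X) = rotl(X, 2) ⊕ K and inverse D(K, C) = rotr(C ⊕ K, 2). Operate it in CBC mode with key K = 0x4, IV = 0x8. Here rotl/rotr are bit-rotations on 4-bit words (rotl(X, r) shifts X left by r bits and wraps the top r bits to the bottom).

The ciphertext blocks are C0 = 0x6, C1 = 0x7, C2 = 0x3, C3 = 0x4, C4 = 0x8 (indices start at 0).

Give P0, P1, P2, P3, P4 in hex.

CBC decryption: P_i = D(K, C_i) ⊕ C_{i−1}, with C_{−1} = IV.
P0: D(K, 0x6) = 0x8; 0x8 ⊕ 0x8 = 0x0.
P1: D(K, 0x7) = 0xC; 0xC ⊕ 0x6 = 0xA.
P2: D(K, 0x3) = 0xD; 0xD ⊕ 0x7 = 0xA.
P3: D(K, 0x4) = 0x0; 0x0 ⊕ 0x3 = 0x3.
P4: D(K, 0x8) = 0x3; 0x3 ⊕ 0x4 = 0x7.

P0 = 0x0, P1 = 0xA, P2 = 0xA, P3 = 0x3, P4 = 0x7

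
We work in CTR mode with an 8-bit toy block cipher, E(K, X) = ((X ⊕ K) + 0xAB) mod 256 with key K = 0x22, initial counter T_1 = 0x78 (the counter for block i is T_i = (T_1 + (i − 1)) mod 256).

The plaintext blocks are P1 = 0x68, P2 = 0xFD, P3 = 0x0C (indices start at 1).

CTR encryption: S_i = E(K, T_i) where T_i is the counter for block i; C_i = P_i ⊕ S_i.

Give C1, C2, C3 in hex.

C1 = 0x6D, C2 = 0xFB, C3 = 0x0F

C1: T = 0x78, S = E(K, T) = 0x05; 0x68 ⊕ 0x05 = 0x6D.
C2: T = 0x79, S = E(K, T) = 0x06; 0xFD ⊕ 0x06 = 0xFB.
C3: T = 0x7A, S = E(K, T) = 0x03; 0x0C ⊕ 0x03 = 0x0F.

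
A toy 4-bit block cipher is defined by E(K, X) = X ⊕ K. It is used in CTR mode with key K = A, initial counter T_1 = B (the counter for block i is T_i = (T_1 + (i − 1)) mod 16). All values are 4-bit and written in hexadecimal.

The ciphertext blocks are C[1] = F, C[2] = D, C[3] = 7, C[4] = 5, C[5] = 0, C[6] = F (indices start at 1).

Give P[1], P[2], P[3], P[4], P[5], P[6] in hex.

CTR decryption: S_i = E(K, T_i) where T_i is the counter for block i; P_i = C_i ⊕ S_i.
P[1]: T = B, S = E(K, T) = 1; F ⊕ 1 = E.
P[2]: T = C, S = E(K, T) = 6; D ⊕ 6 = B.
P[3]: T = D, S = E(K, T) = 7; 7 ⊕ 7 = 0.
P[4]: T = E, S = E(K, T) = 4; 5 ⊕ 4 = 1.
P[5]: T = F, S = E(K, T) = 5; 0 ⊕ 5 = 5.
P[6]: T = 0, S = E(K, T) = A; F ⊕ A = 5.

P[1] = E, P[2] = B, P[3] = 0, P[4] = 1, P[5] = 5, P[6] = 5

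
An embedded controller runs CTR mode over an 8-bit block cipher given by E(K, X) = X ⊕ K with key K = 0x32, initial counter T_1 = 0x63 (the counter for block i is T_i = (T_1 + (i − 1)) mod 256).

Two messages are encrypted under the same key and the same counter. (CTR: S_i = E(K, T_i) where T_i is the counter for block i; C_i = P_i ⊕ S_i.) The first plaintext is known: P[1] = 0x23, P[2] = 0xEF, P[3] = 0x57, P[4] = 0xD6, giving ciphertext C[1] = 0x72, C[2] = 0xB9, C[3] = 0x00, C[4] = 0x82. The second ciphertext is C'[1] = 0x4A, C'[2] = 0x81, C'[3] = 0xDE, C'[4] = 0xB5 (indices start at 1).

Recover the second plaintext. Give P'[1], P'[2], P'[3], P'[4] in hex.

P'[1] = 0x1B, P'[2] = 0xD7, P'[3] = 0x89, P'[4] = 0xE1

In CTR with a reused counter, both messages share the same keystream S_i, so C_i ⊕ C'_i = P_i ⊕ P'_i and thus P'_i = P_i ⊕ C_i ⊕ C'_i.
P'[1]: 0x23 ⊕ 0x72 ⊕ 0x4A = 0x1B.
P'[2]: 0xEF ⊕ 0xB9 ⊕ 0x81 = 0xD7.
P'[3]: 0x57 ⊕ 0x00 ⊕ 0xDE = 0x89.
P'[4]: 0xD6 ⊕ 0x82 ⊕ 0xB5 = 0xE1.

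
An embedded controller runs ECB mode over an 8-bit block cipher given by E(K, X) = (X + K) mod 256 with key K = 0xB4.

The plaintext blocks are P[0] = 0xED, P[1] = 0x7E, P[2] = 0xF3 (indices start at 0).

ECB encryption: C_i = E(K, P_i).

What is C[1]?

C[1] = 0x32

C[1]: E(K, 0x7E) = 0x32.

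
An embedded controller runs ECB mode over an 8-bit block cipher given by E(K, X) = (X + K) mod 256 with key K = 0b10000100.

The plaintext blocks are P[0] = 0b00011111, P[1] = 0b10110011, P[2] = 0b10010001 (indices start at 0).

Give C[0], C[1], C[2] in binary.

ECB encryption: C_i = E(K, P_i).
C[0]: E(K, 0b00011111) = 0b10100011.
C[1]: E(K, 0b10110011) = 0b00110111.
C[2]: E(K, 0b10010001) = 0b00010101.

C[0] = 0b10100011, C[1] = 0b00110111, C[2] = 0b00010101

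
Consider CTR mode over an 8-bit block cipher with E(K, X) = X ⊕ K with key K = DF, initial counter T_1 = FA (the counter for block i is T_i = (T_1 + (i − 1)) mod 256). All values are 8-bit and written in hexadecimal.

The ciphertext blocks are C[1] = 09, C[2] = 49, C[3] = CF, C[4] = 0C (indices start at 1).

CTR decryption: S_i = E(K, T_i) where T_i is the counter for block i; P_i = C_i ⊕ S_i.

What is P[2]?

P[2] = 6D

P[2]: T = FB, S = E(K, T) = 24; 49 ⊕ 24 = 6D.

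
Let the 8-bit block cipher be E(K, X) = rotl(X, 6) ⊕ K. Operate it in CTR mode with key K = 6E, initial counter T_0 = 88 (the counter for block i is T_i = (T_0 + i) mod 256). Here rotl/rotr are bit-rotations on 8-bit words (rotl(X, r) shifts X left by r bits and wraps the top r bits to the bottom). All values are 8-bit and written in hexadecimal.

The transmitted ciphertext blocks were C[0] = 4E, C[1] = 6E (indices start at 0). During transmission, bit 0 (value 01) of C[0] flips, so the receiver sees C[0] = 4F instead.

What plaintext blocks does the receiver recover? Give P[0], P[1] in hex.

P[0] = 03, P[1] = 62

CTR decryption: S_i = E(K, T_i) where T_i is the counter for block i; P_i = C_i ⊕ S_i.
Only C[0] changed, to 4F. In CTR, a change in C_i flips the same bit in P_i only; the keystream is unaffected. Decrypting the received ciphertext:
P[0]: T = 88, S = E(K, T) = 4C; 4F ⊕ 4C = 03.
P[1]: T = 89, S = E(K, T) = 0C; 6E ⊕ 0C = 62.
Blocks that differ from the original plaintext: P[0].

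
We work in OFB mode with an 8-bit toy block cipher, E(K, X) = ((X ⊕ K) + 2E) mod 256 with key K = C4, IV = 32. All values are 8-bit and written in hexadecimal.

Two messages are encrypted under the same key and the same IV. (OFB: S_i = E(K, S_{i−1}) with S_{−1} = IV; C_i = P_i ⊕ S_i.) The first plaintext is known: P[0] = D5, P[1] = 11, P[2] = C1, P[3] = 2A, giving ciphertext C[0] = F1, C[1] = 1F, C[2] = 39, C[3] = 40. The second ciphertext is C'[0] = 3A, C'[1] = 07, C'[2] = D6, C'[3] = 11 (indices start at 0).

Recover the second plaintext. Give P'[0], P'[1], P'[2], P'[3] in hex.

In OFB with a reused IV, both messages share the same keystream S_i, so C_i ⊕ C'_i = P_i ⊕ P'_i and thus P'_i = P_i ⊕ C_i ⊕ C'_i.
P'[0]: D5 ⊕ F1 ⊕ 3A = 1E.
P'[1]: 11 ⊕ 1F ⊕ 07 = 09.
P'[2]: C1 ⊕ 39 ⊕ D6 = 2E.
P'[3]: 2A ⊕ 40 ⊕ 11 = 7B.

P'[0] = 1E, P'[1] = 09, P'[2] = 2E, P'[3] = 7B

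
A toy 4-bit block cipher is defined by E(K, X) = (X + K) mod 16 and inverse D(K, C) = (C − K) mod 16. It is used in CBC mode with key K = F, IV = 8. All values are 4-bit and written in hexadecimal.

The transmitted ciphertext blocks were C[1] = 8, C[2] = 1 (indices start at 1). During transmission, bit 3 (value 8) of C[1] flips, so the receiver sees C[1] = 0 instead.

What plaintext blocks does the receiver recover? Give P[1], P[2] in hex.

P[1] = 9, P[2] = 2

CBC decryption: P_i = D(K, C_i) ⊕ C_{i−1}, with C_{0} = IV.
Only C[1] changed, to 0. In CBC, a change in C_i garbles P_i and flips the same bit in P_{i+1}. Decrypting the received ciphertext:
P[1]: D(K, 0) = 1; 1 ⊕ 8 = 9.
P[2]: D(K, 1) = 2; 2 ⊕ 0 = 2.
Blocks that differ from the original plaintext: P[1], P[2].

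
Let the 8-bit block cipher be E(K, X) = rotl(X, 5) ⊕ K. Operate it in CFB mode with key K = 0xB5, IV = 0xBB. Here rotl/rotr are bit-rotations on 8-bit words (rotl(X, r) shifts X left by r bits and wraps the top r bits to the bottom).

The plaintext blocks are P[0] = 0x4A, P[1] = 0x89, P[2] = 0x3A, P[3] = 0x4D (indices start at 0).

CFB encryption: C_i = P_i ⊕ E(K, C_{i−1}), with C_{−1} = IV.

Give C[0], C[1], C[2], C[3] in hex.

C[0]: E(K, 0xBB) = 0xC2; 0x4A ⊕ 0xC2 = 0x88.
C[1]: E(K, 0x88) = 0xA4; 0x89 ⊕ 0xA4 = 0x2D.
C[2]: E(K, 0x2D) = 0x10; 0x3A ⊕ 0x10 = 0x2A.
C[3]: E(K, 0x2A) = 0xF0; 0x4D ⊕ 0xF0 = 0xBD.

C[0] = 0x88, C[1] = 0x2D, C[2] = 0x2A, C[3] = 0xBD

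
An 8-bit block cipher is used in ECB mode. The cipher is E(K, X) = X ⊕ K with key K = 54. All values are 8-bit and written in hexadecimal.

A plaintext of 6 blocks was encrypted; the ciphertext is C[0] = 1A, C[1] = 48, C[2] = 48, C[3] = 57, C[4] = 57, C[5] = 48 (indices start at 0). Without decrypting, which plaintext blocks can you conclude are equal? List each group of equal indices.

P[1] = P[2] = P[5]; P[3] = P[4]

ECB encrypts each block independently with the same key, so equal ciphertext blocks imply equal plaintext blocks.
C[1] = C[2] = C[5] = 48, so P[1] = P[2] = P[5].
C[3] = C[4] = 57, so P[3] = P[4].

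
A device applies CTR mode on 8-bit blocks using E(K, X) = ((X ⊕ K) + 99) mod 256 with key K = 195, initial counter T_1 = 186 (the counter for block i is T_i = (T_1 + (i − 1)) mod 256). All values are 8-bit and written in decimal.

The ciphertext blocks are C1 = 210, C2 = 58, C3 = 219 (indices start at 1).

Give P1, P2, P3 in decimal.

P1 = 14, P2 = 225, P3 = 57

CTR decryption: S_i = E(K, T_i) where T_i is the counter for block i; P_i = C_i ⊕ S_i.
P1: T = 186, S = E(K, T) = 220; 210 ⊕ 220 = 14.
P2: T = 187, S = E(K, T) = 219; 58 ⊕ 219 = 225.
P3: T = 188, S = E(K, T) = 226; 219 ⊕ 226 = 57.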